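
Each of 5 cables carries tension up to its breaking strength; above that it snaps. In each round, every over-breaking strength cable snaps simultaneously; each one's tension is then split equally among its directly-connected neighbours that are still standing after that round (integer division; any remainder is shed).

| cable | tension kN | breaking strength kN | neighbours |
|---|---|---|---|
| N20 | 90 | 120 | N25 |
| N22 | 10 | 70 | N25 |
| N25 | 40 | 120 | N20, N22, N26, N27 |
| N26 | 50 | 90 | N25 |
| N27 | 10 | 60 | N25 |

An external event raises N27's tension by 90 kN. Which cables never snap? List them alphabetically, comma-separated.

Round 1 — N27 at 100 > 60. N27 snaps.
  N27 sheds 100 kN to N25: 100 each.
    N25: 40+100 = 140 > 120
Round 2 — N25 snaps.
  N25 sheds 140 kN to N20, N22, N26: 46 each (2 lost).
    N20: 90+46 = 136 > 120
    N22: 10+46 = 56 ≤ 70
    N26: 50+46 = 96 > 90
Round 3 — N20, N26 snap.
  N20 sheds 136 kN: no online neighbours, lost.
  N26 sheds 96 kN: no online neighbours, lost.
No further breaks.

N22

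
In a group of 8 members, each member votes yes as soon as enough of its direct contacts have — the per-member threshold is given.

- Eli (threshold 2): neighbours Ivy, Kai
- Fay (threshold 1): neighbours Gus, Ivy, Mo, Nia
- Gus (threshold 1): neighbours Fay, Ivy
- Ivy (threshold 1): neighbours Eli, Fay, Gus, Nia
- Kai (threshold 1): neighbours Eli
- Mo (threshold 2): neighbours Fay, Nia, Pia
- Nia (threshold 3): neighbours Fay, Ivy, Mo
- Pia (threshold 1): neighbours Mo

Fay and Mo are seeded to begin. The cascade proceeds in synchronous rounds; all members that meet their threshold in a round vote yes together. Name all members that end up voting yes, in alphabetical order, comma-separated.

Fay, Gus, Ivy, Mo, Nia, Pia

Round 1 — Fay, Mo vote yes (initial).
Round 2 — checking thresholds:
  Gus: 1 of 2 neighbours ≥ 1, votes yes.
  Ivy: 1 of 4 neighbours ≥ 1, votes yes.
  Nia: 2 of 3 neighbours < 3, holds.
  Pia: 1 of 1 neighbours ≥ 1, votes yes.
Round 3 — checking thresholds:
  Eli: 1 of 2 neighbours < 2, holds.
  Nia: 3 of 3 neighbours ≥ 3, votes yes.
Round 4 — no new yes votes; cascade stops.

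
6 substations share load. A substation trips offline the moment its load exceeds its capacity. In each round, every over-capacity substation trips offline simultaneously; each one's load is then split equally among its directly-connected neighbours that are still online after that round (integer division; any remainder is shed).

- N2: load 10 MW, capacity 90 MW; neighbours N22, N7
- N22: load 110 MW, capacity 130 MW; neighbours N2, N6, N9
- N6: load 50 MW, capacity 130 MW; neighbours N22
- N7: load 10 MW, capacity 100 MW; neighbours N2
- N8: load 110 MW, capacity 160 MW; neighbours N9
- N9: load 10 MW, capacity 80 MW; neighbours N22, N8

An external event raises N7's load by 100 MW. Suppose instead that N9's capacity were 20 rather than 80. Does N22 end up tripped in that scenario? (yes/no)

With N9's capacity at 20:
Round 1 — N7 at 110 > 100. N7 trips offline.
  N7 sheds 110 MW to N2: 110 each.
    N2: 10+110 = 120 > 90
Round 2 — N2 trips offline.
  N2 sheds 120 MW to N22: 120 each.
    N22: 110+120 = 230 > 130
Round 3 — N22 trips offline.
  N22 sheds 230 MW to N6, N9: 115 each.
    N6: 50+115 = 165 > 130
    N9: 10+115 = 125 > 20
Round 4 — N6, N9 trip offline.
  N6 sheds 165 MW: no online neighbours, lost.
  N9 sheds 125 MW to N8: 125 each.
    N8: 110+125 = 235 > 160
Round 5 — N8 trips offline.
  N8 sheds 235 MW: no online neighbours, lost.
No further trips.

yes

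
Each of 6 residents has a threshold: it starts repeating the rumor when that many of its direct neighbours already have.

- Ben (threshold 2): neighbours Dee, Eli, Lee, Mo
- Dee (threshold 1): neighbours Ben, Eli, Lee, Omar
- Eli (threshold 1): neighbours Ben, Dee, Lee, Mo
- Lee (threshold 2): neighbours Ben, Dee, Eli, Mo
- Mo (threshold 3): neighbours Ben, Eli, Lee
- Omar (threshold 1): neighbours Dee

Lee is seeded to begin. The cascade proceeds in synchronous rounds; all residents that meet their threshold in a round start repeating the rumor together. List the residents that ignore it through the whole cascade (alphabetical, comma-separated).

none

Round 1 — Lee starts repeating the rumor (initial).
Round 2 — checking thresholds:
  Ben: 1 of 4 neighbours < 2, not yet.
  Dee: 1 of 4 neighbours ≥ 1, starts repeating the rumor.
  Eli: 1 of 4 neighbours ≥ 1, starts repeating the rumor.
  Mo: 1 of 3 neighbours < 3, not yet.
Round 3 — checking thresholds:
  Ben: 3 of 4 neighbours ≥ 2, starts repeating the rumor.
  Mo: 2 of 3 neighbours < 3, not yet.
  Omar: 1 of 1 neighbours ≥ 1, starts repeating the rumor.
Round 4 — checking thresholds:
  Mo: 3 of 3 neighbours ≥ 3, starts repeating the rumor.
Round 5 — no new spreads; cascade stops.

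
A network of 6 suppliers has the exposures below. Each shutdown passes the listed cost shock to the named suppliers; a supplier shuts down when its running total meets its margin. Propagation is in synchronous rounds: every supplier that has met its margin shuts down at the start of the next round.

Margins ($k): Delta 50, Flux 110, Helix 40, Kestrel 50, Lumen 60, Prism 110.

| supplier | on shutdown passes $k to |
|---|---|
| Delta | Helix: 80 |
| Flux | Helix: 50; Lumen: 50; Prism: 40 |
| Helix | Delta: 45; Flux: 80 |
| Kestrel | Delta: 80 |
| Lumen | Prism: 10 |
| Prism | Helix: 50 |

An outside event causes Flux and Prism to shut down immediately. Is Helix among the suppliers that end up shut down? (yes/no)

Round 1 — Flux, Prism shut down (initial).
  Helix: +50+50 → 100 ≥ 40
  Lumen: +50 → 50 < 60
Round 2 — Helix shuts down.
  Delta: +45 → 45 < 50
No further shutdowns.

yes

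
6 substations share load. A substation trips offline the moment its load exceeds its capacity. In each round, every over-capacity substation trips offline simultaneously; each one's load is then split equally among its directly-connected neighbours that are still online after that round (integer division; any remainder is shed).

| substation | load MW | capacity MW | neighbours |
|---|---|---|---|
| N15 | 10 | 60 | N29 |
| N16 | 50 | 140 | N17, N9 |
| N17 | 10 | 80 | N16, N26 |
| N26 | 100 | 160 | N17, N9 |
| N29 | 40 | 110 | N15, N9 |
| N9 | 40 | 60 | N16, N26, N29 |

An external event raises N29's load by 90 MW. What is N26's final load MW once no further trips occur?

152

Round 1 — N29 at 130 > 110. N29 trips offline.
  N29 sheds 130 MW to N15, N9: 65 each.
    N15: 10+65 = 75 > 60
    N9: 40+65 = 105 > 60
Round 2 — N15, N9 trip offline.
  N15 sheds 75 MW: no online neighbours, lost.
  N9 sheds 105 MW to N16, N26: 52 each (1 lost).
    N16: 50+52 = 102 ≤ 140
    N26: 100+52 = 152 ≤ 160
No further trips.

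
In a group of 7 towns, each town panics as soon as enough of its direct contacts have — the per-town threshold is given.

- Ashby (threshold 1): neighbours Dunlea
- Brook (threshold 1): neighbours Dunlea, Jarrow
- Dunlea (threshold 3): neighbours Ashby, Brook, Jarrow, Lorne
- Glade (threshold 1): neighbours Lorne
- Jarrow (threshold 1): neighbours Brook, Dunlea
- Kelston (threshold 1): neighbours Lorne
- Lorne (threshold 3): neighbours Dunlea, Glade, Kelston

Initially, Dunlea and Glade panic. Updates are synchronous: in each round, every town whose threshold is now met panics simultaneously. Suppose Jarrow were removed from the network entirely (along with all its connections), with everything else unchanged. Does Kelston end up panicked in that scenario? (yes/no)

no

With Jarrow removed:
Round 1 — Dunlea, Glade panic (initial).
Round 2 — checking thresholds:
  Ashby: 1 of 1 neighbours ≥ 1, panics.
  Brook: 1 of 1 neighbours ≥ 1, panics.
  Lorne: 2 of 3 neighbours < 3, below threshold.
Round 3 — no new panics; cascade stops.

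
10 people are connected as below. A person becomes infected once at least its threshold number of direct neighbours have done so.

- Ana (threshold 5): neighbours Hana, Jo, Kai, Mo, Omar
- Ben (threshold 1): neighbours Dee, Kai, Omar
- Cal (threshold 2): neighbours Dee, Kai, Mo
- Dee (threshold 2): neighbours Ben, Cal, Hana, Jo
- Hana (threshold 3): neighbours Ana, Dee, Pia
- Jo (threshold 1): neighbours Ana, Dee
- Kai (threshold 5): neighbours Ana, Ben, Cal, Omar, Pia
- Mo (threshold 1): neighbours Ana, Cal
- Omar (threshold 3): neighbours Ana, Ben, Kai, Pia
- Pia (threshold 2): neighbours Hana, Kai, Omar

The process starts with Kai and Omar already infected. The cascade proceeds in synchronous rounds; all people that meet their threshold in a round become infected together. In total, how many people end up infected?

Round 1 — Kai, Omar become infected (initial).
Round 2 — checking thresholds:
  Ana: 2 of 5 neighbours < 5, below threshold.
  Ben: 2 of 3 neighbours ≥ 1, becomes infected.
  Cal: 1 of 3 neighbours < 2, below threshold.
  Pia: 2 of 3 neighbours ≥ 2, becomes infected.
Round 3 — no new infections; cascade stops.

4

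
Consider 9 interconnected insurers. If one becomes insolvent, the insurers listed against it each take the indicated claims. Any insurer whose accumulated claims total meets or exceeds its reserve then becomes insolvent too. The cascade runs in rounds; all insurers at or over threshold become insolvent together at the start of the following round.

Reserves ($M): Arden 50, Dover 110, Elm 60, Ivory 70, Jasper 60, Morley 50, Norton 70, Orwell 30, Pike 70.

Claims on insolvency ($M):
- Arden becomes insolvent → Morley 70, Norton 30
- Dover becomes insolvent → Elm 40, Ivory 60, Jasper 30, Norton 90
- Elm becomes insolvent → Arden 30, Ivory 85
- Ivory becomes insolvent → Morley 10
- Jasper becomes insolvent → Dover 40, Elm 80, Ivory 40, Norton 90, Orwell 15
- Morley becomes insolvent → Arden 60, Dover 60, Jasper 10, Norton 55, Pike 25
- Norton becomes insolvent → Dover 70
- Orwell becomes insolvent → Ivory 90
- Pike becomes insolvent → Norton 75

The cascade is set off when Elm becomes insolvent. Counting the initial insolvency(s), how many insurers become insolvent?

2

Round 1 — Elm becomes insolvent (initial).
  Arden: +30 → 30 < 50
  Ivory: +85 → 85 ≥ 70
Round 2 — Ivory becomes insolvent.
  Morley: +10 → 10 < 50
No further insolvencies.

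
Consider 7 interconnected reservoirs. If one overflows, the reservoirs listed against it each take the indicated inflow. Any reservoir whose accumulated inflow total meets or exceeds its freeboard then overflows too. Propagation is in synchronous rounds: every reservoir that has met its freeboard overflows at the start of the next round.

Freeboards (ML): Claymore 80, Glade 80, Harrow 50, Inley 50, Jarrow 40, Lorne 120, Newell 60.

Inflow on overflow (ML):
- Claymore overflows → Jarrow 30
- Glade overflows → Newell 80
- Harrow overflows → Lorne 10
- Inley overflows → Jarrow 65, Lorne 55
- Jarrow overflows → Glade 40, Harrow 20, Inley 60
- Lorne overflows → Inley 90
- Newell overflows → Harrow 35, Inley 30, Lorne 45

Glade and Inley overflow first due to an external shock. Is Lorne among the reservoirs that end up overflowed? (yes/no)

no

Round 1 — Glade, Inley overflow (initial).
  Jarrow: +65 → 65 ≥ 40
  Lorne: +55 → 55 < 120
  Newell: +80 → 80 ≥ 60
Round 2 — Jarrow, Newell overflow.
  Harrow: +20+35 → 55 ≥ 50
  Lorne: +45 → 100 < 120
Round 3 — Harrow overflows.
  Lorne: +10 → 110 < 120
No further overflows.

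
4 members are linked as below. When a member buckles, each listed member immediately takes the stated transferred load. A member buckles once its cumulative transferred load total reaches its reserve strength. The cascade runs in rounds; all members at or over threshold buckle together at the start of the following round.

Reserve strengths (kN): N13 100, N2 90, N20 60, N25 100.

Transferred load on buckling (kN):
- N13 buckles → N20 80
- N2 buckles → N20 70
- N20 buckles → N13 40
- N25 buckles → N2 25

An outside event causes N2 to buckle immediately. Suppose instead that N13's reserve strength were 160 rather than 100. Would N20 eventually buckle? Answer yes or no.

With N13's reserve strength at 160:
Round 1 — N2 buckles (initial).
  N20: +70 → 70 ≥ 60
Round 2 — N20 buckles.
  N13: +40 → 40 < 160
No further bucklings.

yes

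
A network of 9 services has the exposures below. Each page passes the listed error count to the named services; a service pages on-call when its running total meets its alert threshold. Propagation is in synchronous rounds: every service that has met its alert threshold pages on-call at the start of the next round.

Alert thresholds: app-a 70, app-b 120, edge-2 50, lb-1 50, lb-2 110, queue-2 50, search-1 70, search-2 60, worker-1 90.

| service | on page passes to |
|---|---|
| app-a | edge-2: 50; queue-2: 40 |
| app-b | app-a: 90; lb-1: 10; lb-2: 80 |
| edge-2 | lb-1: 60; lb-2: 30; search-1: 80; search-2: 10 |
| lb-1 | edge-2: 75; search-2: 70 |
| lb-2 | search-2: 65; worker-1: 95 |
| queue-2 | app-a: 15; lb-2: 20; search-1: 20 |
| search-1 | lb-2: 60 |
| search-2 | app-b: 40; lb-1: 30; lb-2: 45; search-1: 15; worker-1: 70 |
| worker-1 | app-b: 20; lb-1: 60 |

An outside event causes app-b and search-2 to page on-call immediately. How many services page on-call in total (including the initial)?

8

Round 1 — app-b, search-2 page on-call (initial).
  app-a: +90 → 90 ≥ 70
  lb-1: +10+30 → 40 < 50
  lb-2: +80+45 → 125 ≥ 110
  search-1: +15 → 15 < 70
  worker-1: +70 → 70 < 90
Round 2 — app-a, lb-2 page on-call.
  edge-2: +50 → 50 ≥ 50
  queue-2: +40 → 40 < 50
  worker-1: +95 → 165 ≥ 90
Round 3 — edge-2, worker-1 page on-call.
  lb-1: +60+60 → 160 ≥ 50
  search-1: +80 → 95 ≥ 70
Round 4 — lb-1, search-1 page on-call.
No further pages.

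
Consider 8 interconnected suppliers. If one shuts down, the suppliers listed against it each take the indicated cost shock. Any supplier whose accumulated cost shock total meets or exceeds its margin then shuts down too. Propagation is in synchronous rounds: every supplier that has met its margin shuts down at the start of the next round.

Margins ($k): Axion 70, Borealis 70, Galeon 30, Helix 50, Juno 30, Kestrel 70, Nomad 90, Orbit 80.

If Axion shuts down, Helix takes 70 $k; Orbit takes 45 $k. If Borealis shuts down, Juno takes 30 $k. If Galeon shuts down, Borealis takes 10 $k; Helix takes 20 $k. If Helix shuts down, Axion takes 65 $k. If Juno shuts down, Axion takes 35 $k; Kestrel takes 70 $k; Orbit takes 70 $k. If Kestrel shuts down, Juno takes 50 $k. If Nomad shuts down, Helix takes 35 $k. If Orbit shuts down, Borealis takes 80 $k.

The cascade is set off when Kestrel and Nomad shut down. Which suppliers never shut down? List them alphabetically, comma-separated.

Round 1 — Kestrel, Nomad shut down (initial).
  Helix: +35 → 35 < 50
  Juno: +50 → 50 ≥ 30
Round 2 — Juno shuts down.
  Axion: +35 → 35 < 70
  Orbit: +70 → 70 < 80
No further shutdowns.

Axion, Borealis, Galeon, Helix, Orbit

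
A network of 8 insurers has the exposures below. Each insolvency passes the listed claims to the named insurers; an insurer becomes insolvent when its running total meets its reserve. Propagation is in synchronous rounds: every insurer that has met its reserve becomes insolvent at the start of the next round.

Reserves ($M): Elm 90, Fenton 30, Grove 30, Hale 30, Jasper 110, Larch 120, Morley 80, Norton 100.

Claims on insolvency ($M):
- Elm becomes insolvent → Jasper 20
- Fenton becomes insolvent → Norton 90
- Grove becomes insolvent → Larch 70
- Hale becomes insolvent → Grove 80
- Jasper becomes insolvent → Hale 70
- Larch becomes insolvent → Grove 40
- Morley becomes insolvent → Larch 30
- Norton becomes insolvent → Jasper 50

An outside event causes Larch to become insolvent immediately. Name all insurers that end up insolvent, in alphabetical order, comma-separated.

Grove, Larch

Round 1 — Larch becomes insolvent (initial).
  Grove: +40 → 40 ≥ 30
Round 2 — Grove becomes insolvent.
No further insolvencies.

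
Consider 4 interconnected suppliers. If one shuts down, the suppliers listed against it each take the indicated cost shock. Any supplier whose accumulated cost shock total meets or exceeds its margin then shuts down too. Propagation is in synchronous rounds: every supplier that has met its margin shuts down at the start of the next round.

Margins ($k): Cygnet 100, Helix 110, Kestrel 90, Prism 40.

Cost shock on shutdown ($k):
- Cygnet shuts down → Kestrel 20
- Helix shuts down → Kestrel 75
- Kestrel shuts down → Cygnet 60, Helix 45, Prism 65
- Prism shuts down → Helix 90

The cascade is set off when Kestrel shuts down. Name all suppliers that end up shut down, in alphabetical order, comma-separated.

Helix, Kestrel, Prism

Round 1 — Kestrel shuts down (initial).
  Cygnet: +60 → 60 < 100
  Helix: +45 → 45 < 110
  Prism: +65 → 65 ≥ 40
Round 2 — Prism shuts down.
  Helix: +90 → 135 ≥ 110
Round 3 — Helix shuts down.
No further shutdowns.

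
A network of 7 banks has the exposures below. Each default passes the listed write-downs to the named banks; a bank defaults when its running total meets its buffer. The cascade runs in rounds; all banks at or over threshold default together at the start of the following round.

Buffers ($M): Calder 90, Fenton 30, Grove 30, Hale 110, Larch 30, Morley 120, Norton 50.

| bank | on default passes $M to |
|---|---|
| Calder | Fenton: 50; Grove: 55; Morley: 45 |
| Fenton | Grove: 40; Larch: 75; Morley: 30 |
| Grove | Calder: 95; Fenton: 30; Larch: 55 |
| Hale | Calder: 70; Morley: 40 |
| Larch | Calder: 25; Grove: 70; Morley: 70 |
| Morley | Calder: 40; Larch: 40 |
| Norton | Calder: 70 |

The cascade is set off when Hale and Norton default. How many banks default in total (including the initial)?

Round 1 — Hale, Norton default (initial).
  Calder: +70+70 → 140 ≥ 90
  Morley: +40 → 40 < 120
Round 2 — Calder defaults.
  Fenton: +50 → 50 ≥ 30
  Grove: +55 → 55 ≥ 30
  Morley: +45 → 85 < 120
Round 3 — Fenton, Grove default.
  Larch: +75+55 → 130 ≥ 30
  Morley: +30 → 115 < 120
Round 4 — Larch defaults.
  Morley: +70 → 185 ≥ 120
Round 5 — Morley defaults.
No further defaults.

7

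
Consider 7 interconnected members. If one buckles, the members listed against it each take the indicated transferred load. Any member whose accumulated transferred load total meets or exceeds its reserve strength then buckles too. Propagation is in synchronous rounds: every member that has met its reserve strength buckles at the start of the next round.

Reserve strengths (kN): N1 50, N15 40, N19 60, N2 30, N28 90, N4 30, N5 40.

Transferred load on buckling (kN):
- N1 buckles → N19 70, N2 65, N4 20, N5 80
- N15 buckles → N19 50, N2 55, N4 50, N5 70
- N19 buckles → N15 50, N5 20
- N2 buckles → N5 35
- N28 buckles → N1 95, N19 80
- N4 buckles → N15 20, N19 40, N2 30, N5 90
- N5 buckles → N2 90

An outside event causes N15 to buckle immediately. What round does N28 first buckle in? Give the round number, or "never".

Round 1 — N15 buckles (initial).
  N19: +50 → 50 < 60
  N2: +55 → 55 ≥ 30
  N4: +50 → 50 ≥ 30
  N5: +70 → 70 ≥ 40
Round 2 — N2, N4, N5 buckle.
  N19: +40 → 90 ≥ 60
Round 3 — N19 buckles.
No further bucklings.

never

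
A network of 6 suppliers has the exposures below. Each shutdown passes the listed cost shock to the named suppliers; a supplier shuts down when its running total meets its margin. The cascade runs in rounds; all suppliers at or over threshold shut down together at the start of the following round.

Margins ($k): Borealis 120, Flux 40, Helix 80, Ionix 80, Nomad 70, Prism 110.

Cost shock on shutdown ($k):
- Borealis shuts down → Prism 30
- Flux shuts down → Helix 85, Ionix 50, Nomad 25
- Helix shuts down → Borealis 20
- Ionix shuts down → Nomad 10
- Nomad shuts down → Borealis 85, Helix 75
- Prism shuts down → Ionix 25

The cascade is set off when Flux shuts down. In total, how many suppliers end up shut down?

2

Round 1 — Flux shuts down (initial).
  Helix: +85 → 85 ≥ 80
  Ionix: +50 → 50 < 80
  Nomad: +25 → 25 < 70
Round 2 — Helix shuts down.
  Borealis: +20 → 20 < 120
No further shutdowns.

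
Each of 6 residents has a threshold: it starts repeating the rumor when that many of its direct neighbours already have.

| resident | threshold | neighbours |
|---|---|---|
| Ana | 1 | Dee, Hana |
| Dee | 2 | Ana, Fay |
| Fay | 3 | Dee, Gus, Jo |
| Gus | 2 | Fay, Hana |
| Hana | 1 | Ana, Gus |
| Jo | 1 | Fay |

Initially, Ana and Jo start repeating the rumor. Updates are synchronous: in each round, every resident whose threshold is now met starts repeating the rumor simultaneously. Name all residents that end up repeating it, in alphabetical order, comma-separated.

Round 1 — Ana, Jo start repeating the rumor (initial).
Round 2 — checking thresholds:
  Dee: 1 of 2 neighbours < 2, not yet.
  Fay: 1 of 3 neighbours < 3, not yet.
  Hana: 1 of 2 neighbours ≥ 1, starts repeating the rumor.
Round 3 — no new spreads; cascade stops.

Ana, Hana, Jo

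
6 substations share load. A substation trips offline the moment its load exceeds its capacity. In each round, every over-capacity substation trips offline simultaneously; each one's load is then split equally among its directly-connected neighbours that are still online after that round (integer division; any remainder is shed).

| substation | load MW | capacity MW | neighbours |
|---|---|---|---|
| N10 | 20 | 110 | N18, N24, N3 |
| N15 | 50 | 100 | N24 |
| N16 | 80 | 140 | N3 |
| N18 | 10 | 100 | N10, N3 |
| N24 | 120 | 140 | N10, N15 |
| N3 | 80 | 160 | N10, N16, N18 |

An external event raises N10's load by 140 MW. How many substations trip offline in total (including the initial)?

Round 1 — N10 at 160 > 110. N10 trips offline.
  N10 sheds 160 MW to N18, N24, N3: 53 each (1 lost).
    N18: 10+53 = 63 ≤ 100
    N24: 120+53 = 173 > 140
    N3: 80+53 = 133 ≤ 160
Round 2 — N24 trips offline.
  N24 sheds 173 MW to N15: 173 each.
    N15: 50+173 = 223 > 100
Round 3 — N15 trips offline.
  N15 sheds 223 MW: no online neighbours, lost.
No further trips.

3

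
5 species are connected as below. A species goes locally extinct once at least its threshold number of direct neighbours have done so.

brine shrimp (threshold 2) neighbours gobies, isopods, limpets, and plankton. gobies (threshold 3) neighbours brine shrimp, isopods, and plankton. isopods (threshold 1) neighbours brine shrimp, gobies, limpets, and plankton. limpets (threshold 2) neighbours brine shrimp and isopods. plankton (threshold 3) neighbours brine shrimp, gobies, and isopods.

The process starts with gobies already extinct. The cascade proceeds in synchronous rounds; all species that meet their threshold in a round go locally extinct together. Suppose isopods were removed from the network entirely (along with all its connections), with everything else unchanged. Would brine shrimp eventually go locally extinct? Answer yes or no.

With isopods removed:
Round 1 — gobies goes locally extinct (initial).
Round 2 — no new extinctions; cascade stops.

no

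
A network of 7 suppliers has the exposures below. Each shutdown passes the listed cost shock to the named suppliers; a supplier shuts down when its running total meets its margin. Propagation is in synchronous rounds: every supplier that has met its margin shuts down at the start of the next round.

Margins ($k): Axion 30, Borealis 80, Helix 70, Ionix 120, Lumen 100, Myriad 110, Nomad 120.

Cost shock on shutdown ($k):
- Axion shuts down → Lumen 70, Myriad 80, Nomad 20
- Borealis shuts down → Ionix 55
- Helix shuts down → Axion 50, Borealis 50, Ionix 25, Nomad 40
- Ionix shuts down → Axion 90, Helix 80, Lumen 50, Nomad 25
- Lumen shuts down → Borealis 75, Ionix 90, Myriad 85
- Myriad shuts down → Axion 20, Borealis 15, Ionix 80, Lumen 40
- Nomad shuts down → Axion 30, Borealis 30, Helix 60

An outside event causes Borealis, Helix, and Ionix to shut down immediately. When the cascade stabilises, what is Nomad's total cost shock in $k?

85

Round 1 — Borealis, Helix, Ionix shut down (initial).
  Axion: +50+90 → 140 ≥ 30
  Lumen: +50 → 50 < 100
  Nomad: +40+25 → 65 < 120
Round 2 — Axion shuts down.
  Lumen: +70 → 120 ≥ 100
  Myriad: +80 → 80 < 110
  Nomad: +20 → 85 < 120
Round 3 — Lumen shuts down.
  Myriad: +85 → 165 ≥ 110
Round 4 — Myriad shuts down.
No further shutdowns.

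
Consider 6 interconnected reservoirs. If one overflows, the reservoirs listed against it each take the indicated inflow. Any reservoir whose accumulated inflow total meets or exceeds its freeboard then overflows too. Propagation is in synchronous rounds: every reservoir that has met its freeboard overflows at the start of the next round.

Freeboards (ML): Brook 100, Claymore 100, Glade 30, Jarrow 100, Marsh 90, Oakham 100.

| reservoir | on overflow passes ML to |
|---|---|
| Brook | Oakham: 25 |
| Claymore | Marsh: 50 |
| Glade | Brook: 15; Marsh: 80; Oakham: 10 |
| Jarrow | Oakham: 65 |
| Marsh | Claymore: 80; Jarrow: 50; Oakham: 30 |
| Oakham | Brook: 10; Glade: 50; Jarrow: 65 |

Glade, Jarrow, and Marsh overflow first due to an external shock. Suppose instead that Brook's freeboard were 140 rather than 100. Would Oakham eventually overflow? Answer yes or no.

With Brook's freeboard at 140:
Round 1 — Glade, Jarrow, Marsh overflow (initial).
  Brook: +15 → 15 < 140
  Claymore: +80 → 80 < 100
  Oakham: +10+65+30 → 105 ≥ 100
Round 2 — Oakham overflows.
  Brook: +10 → 25 < 140
No further overflows.

yes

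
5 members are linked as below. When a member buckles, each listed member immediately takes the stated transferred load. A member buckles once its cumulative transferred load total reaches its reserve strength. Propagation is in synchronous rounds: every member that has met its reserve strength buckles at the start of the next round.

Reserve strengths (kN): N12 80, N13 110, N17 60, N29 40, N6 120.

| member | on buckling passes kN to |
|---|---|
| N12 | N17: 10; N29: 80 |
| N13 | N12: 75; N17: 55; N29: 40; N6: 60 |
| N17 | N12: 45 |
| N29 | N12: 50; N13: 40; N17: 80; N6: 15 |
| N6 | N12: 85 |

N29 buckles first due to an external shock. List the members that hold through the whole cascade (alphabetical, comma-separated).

Round 1 — N29 buckles (initial).
  N12: +50 → 50 < 80
  N13: +40 → 40 < 110
  N17: +80 → 80 ≥ 60
  N6: +15 → 15 < 120
Round 2 — N17 buckles.
  N12: +45 → 95 ≥ 80
Round 3 — N12 buckles.
No further bucklings.

N13, N6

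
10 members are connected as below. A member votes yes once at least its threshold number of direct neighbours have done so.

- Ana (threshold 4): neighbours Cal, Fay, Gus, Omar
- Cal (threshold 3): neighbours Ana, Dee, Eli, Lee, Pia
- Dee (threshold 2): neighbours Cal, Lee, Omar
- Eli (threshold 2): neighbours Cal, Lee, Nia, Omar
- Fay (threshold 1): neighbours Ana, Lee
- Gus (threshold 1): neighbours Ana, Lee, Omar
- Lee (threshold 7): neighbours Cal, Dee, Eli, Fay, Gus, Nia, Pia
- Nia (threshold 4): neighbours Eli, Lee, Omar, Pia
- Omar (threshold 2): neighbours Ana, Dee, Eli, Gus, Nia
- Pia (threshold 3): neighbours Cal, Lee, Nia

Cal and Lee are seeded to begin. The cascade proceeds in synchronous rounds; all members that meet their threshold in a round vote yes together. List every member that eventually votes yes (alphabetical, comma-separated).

Round 1 — Cal, Lee vote yes (initial).
Round 2 — checking thresholds:
  Ana: 1 of 4 neighbours < 4, holds.
  Dee: 2 of 3 neighbours ≥ 2, votes yes.
  Eli: 2 of 4 neighbours ≥ 2, votes yes.
  Fay: 1 of 2 neighbours ≥ 1, votes yes.
  Gus: 1 of 3 neighbours ≥ 1, votes yes.
  Nia: 1 of 4 neighbours < 4, holds.
  Pia: 2 of 3 neighbours < 3, holds.
Round 3 — checking thresholds:
  Ana: 3 of 4 neighbours < 4, holds.
  Nia: 2 of 4 neighbours < 4, holds.
  Omar: 3 of 5 neighbours ≥ 2, votes yes.
  Pia: 2 of 3 neighbours < 3, holds.
Round 4 — checking thresholds:
  Ana: 4 of 4 neighbours ≥ 4, votes yes.
  Nia: 3 of 4 neighbours < 4, holds.
  Pia: 2 of 3 neighbours < 3, holds.
Round 5 — no new yes votes; cascade stops.

Ana, Cal, Dee, Eli, Fay, Gus, Lee, Omar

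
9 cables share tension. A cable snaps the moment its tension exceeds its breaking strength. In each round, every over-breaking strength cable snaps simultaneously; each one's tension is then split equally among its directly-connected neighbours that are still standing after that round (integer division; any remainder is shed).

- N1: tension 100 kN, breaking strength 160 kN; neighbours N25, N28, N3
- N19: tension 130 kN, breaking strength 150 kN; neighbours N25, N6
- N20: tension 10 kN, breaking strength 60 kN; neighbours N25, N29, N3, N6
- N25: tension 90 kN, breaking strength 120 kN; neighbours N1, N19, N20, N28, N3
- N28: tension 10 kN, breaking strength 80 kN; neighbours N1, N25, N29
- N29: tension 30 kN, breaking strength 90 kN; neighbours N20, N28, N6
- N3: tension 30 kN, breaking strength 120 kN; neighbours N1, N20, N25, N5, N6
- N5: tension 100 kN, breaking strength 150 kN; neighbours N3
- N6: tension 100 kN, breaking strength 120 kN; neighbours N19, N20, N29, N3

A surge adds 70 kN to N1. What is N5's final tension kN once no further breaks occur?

140

Round 1 — N1 at 170 > 160. N1 snaps.
  N1 sheds 170 kN to N25, N28, N3: 56 each (2 lost).
    N25: 90+56 = 146 > 120
    N28: 10+56 = 66 ≤ 80
    N3: 30+56 = 86 ≤ 120
Round 2 — N25 snaps.
  N25 sheds 146 kN to N19, N20, N28, N3: 36 each (2 lost).
    N19: 130+36 = 166 > 150
    N20: 10+36 = 46 ≤ 60
    N28: 66+36 = 102 > 80
    N3: 86+36 = 122 > 120
Round 3 — N19, N28, N3 snap.
  N19 sheds 166 kN to N6: 166 each.
    N6: 100+166 = 266 > 120
  N28 sheds 102 kN to N29: 102 each.
    N29: 30+102 = 132 > 90
  N3 sheds 122 kN to N20, N5, N6: 40 each (2 lost).
    N20: 46+40 = 86 > 60
    N5: 100+40 = 140 ≤ 150
    N6: 266+40 = 306 > 120
Round 4 — N20, N29, N6 snap.
  N20 sheds 86 kN: no online neighbours, lost.
  N29 sheds 132 kN: no online neighbours, lost.
  N6 sheds 306 kN: no online neighbours, lost.
No further breaks.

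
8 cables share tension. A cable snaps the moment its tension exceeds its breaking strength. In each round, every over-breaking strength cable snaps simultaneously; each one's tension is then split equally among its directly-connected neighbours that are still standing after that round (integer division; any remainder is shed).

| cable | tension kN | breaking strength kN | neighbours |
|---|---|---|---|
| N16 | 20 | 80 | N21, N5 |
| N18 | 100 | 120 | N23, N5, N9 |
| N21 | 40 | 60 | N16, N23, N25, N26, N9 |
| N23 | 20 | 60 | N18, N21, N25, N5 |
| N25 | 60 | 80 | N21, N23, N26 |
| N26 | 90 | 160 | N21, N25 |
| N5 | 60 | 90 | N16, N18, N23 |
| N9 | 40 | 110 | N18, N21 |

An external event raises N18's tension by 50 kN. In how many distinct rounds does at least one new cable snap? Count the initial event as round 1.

4

Round 1 — N18 at 150 > 120. N18 snaps.
  N18 sheds 150 kN to N23, N5, N9: 50 each.
    N23: 20+50 = 70 > 60
    N5: 60+50 = 110 > 90
    N9: 40+50 = 90 ≤ 110
Round 2 — N23, N5 snap.
  N23 sheds 70 kN to N21, N25: 35 each.
    N21: 40+35 = 75 > 60
    N25: 60+35 = 95 > 80
  N5 sheds 110 kN to N16: 110 each.
    N16: 20+110 = 130 > 80
Round 3 — N16, N21, N25 snap.
  N16 sheds 130 kN: no online neighbours, lost.
  N21 sheds 75 kN to N26, N9: 37 each (1 lost).
    N26: 90+37 = 127 ≤ 160
    N9: 90+37 = 127 > 110
  N25 sheds 95 kN to N26: 95 each.
    N26: 127+95 = 222 > 160
Round 4 — N26, N9 snap.
  N26 sheds 222 kN: no online neighbours, lost.
  N9 sheds 127 kN: no online neighbours, lost.
No further breaks.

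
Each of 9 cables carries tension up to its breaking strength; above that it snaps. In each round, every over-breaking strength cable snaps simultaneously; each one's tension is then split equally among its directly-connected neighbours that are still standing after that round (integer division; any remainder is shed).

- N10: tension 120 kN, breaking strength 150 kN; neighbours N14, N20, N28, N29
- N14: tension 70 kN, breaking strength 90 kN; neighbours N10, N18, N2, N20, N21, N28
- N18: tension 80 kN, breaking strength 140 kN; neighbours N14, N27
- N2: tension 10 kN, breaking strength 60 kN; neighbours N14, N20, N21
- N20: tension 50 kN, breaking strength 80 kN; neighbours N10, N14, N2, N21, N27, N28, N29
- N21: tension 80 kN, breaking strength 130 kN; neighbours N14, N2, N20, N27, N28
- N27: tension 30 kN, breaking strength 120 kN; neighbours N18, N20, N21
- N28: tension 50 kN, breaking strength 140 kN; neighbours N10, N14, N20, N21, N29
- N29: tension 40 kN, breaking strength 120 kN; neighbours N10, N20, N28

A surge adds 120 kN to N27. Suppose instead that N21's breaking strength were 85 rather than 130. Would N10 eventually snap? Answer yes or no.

yes

With N21's breaking strength at 85:
Round 1 — N27 at 150 > 120. N27 snaps.
  N27 sheds 150 kN to N18, N20, N21: 50 each.
    N18: 80+50 = 130 ≤ 140
    N20: 50+50 = 100 > 80
    N21: 80+50 = 130 > 85
Round 2 — N20, N21 snap.
  N20 sheds 100 kN to N10, N14, N2, N28, N29: 20 each.
    N10: 120+20 = 140 ≤ 150
    N14: 70+20 = 90 ≤ 90
    N2: 10+20 = 30 ≤ 60
    N28: 50+20 = 70 ≤ 140
    N29: 40+20 = 60 ≤ 120
  N21 sheds 130 kN to N14, N2, N28: 43 each (1 lost).
    N14: 90+43 = 133 > 90
    N2: 30+43 = 73 > 60
    N28: 70+43 = 113 ≤ 140
Round 3 — N14, N2 snap.
  N14 sheds 133 kN to N10, N18, N28: 44 each (1 lost).
    N10: 140+44 = 184 > 150
    N18: 130+44 = 174 > 140
    N28: 113+44 = 157 > 140
  N2 sheds 73 kN: no online neighbours, lost.
Round 4 — N10, N18, N28 snap.
  N10 sheds 184 kN to N29: 184 each.
    N29: 60+184 = 244 > 120
  N18 sheds 174 kN: no online neighbours, lost.
  N28 sheds 157 kN to N29: 157 each.
    N29: 244+157 = 401 > 120
Round 5 — N29 snaps.
  N29 sheds 401 kN: no online neighbours, lost.
No further breaks.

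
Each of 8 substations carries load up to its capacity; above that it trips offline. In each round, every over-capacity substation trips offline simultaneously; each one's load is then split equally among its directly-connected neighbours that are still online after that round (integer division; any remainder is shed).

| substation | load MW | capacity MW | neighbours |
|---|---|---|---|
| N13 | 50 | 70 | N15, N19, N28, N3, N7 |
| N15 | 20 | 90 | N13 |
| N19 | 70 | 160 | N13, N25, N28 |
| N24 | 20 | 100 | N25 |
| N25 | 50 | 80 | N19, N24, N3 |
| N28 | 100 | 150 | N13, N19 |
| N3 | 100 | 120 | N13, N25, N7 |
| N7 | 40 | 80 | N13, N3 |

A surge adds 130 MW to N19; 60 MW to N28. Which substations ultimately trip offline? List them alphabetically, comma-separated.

Round 1 — N19 at 200 > 160; N28 at 160 > 150. N19, N28 trip offline.
  N19 sheds 200 MW to N13, N25: 100 each.
    N13: 50+100 = 150 > 70
    N25: 50+100 = 150 > 80
  N28 sheds 160 MW to N13: 160 each.
    N13: 150+160 = 310 > 70
Round 2 — N13, N25 trip offline.
  N13 sheds 310 MW to N15, N3, N7: 103 each (1 lost).
    N15: 20+103 = 123 > 90
    N3: 100+103 = 203 > 120
    N7: 40+103 = 143 > 80
  N25 sheds 150 MW to N24, N3: 75 each.
    N24: 20+75 = 95 ≤ 100
    N3: 203+75 = 278 > 120
Round 3 — N15, N3, N7 trip offline.
  N15 sheds 123 MW: no online neighbours, lost.
  N3 sheds 278 MW: no online neighbours, lost.
  N7 sheds 143 MW: no online neighbours, lost.
No further trips.

N13, N15, N19, N25, N28, N3, N7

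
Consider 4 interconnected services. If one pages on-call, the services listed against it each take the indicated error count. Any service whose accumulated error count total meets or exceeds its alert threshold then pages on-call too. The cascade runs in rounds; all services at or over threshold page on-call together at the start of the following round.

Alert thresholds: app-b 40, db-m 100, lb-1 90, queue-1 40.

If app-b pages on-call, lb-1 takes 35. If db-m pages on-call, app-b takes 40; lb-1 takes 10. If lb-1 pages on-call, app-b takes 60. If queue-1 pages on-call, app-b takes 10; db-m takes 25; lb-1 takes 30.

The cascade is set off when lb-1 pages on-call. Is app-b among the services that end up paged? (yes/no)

Round 1 — lb-1 pages on-call (initial).
  app-b: +60 → 60 ≥ 40
Round 2 — app-b pages on-call.
No further pages.

yes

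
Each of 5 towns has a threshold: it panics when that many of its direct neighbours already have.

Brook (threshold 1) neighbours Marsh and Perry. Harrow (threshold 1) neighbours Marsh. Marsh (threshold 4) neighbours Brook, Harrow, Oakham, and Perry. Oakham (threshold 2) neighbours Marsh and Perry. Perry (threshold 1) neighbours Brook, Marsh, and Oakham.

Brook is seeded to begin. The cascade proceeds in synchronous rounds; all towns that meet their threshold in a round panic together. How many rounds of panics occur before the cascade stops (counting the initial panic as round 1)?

Round 1 — Brook panics (initial).
Round 2 — checking thresholds:
  Marsh: 1 of 4 neighbours < 4, below threshold.
  Perry: 1 of 3 neighbours ≥ 1, panics.
Round 3 — no new panics; cascade stops.

2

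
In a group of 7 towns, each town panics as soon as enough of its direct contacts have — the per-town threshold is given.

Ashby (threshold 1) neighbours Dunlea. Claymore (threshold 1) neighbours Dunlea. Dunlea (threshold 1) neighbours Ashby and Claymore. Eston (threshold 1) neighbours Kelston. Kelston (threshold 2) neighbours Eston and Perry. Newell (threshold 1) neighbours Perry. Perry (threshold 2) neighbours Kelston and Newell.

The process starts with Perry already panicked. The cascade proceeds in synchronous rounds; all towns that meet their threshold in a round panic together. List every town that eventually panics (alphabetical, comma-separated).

Round 1 — Perry panics (initial).
Round 2 — checking thresholds:
  Kelston: 1 of 2 neighbours < 2, not yet.
  Newell: 1 of 1 neighbours ≥ 1, panics.
Round 3 — no new panics; cascade stops.

Newell, Perry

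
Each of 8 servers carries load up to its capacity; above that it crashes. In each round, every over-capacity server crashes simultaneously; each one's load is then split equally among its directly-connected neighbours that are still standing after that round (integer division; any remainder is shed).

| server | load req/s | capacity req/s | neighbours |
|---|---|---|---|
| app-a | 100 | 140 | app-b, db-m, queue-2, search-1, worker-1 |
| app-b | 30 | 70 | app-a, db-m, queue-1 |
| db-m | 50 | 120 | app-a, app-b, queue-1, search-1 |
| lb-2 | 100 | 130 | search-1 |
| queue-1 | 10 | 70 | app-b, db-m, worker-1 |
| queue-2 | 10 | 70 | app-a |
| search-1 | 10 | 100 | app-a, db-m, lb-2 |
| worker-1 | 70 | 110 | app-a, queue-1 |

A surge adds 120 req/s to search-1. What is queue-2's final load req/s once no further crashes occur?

45

Round 1 — search-1 at 130 > 100. search-1 crashes.
  search-1 sheds 130 req/s to app-a, db-m, lb-2: 43 each (1 lost).
    app-a: 100+43 = 143 > 140
    db-m: 50+43 = 93 ≤ 120
    lb-2: 100+43 = 143 > 130
Round 2 — app-a, lb-2 crash.
  app-a sheds 143 req/s to app-b, db-m, queue-2, worker-1: 35 each (3 lost).
    app-b: 30+35 = 65 ≤ 70
    db-m: 93+35 = 128 > 120
    queue-2: 10+35 = 45 ≤ 70
    worker-1: 70+35 = 105 ≤ 110
  lb-2 sheds 143 req/s: no online neighbours, lost.
Round 3 — db-m crashes.
  db-m sheds 128 req/s to app-b, queue-1: 64 each.
    app-b: 65+64 = 129 > 70
    queue-1: 10+64 = 74 > 70
Round 4 — app-b, queue-1 crash.
  app-b sheds 129 req/s: no online neighbours, lost.
  queue-1 sheds 74 req/s to worker-1: 74 each.
    worker-1: 105+74 = 179 > 110
Round 5 — worker-1 crashes.
  worker-1 sheds 179 req/s: no online neighbours, lost.
No further crashes.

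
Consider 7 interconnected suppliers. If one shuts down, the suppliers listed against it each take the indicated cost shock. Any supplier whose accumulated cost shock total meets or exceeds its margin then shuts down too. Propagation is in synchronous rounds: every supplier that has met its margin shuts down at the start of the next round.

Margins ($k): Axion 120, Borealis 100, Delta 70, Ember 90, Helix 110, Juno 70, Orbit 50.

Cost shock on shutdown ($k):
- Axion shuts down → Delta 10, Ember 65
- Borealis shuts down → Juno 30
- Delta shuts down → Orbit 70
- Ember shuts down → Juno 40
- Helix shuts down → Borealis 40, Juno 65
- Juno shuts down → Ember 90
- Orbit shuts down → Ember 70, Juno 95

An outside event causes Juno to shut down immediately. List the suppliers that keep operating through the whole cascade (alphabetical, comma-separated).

Axion, Borealis, Delta, Helix, Orbit

Round 1 — Juno shuts down (initial).
  Ember: +90 → 90 ≥ 90
Round 2 — Ember shuts down.
No further shutdowns.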